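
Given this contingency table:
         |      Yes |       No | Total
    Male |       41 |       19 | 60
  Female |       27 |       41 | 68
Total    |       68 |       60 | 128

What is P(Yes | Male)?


P(Yes | Male) = 41/(41+19) = 41/60

P(Yes|Male) = 41/60 ≈ 68.33%


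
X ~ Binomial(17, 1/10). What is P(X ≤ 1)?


P(X ≤ 1) = Σ P(X=i) for i=0..1
P(X=0) = 16677181699666569/100000000000000000
P(X=1) = 31501343210481297/100000000000000000
Sum = 24089262455073933/50000000000000000

P(X ≤ 1) = 24089262455073933/50000000000000000 ≈ 48.18%


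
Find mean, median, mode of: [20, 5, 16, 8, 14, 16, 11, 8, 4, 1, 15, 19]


Sorted: [1, 4, 5, 8, 8, 11, 14, 15, 16, 16, 19, 20]
Mean = 137/12
Median = 25/2
Freq: {20: 1, 5: 1, 16: 2, 8: 2, 14: 1, 11: 1, 4: 1, 1: 1, 15: 1, 19: 1}
Mode: [8, 16]

Mean=137/12, Median=25/2, Mode=[8, 16]


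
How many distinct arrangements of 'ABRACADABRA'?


Letters: 11, freq: {'A': 5, 'B': 2, 'R': 2, 'C': 1, 'D': 1}
11!/(5!×2!×2!×1!×1!) = 39916800/480 = 83160

83160


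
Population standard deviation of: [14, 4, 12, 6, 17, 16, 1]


Mean = 70/7 = 10
  (14-10)²=16
  (4-10)²=36
  (12-10)²=4
  (6-10)²=16
  (17-10)²=49
  (16-10)²=36
  (1-10)²=81
Σ(x-μ)² = 238
σ² = 238/7 = 34

σ = √(34) ≈ 5.8310


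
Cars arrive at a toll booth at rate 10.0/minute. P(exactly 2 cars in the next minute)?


Poisson(λ=10.0): P(X=2) = e^(-λ)×λ^k/k!
= e^(-10.0) × 10.0^2 / 2!
≈ 4.539992976e-05 × 100 / 2 ≈ 0.002270

P(X=2) ≈ 0.002270 ≈ 0.23%


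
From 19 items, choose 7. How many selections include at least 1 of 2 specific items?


Complement: C(19,7) - C(17,7) = 50388 - 19448 = 30940

30940


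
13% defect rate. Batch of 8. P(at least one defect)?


P(all good) = (87/100)^8 = 3282116715437121/10000000000000000
P(≥1 defect) = 6717883284562879/10000000000000000

P = 6717883284562879/10000000000000000 ≈ 67.18%


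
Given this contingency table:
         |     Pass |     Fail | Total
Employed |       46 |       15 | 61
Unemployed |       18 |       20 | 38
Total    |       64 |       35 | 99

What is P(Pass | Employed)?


P(Pass | Employed) = 46/(46+15) = 46/61

P(Pass|Employed) = 46/61 ≈ 75.41%


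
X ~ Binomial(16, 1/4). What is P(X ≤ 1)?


P(X ≤ 1) = Σ P(X=i) for i=0..1
P(X=0) = 43046721/4294967296
P(X=1) = 14348907/268435456
Sum = 272629233/4294967296

P(X ≤ 1) = 272629233/4294967296 ≈ 6.35%


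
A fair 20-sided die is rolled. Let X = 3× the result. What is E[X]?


E[die] = (1+20)/2 = 21/2
E[X] = 3 × 21/2 = 63/2

E[X] = 63/2


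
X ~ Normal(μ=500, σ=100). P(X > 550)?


z = (550-500)/100 = 0.5
P(X > 550) = 1 - P(Z ≤ 0.5) = 1 - 0.6915 = 0.3085

P(X > 550) ≈ 0.3085


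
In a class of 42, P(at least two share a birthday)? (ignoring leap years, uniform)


P(all different) = Π(365-i)/365 for i=0..41
= 0.085970
P(match) = 1 - 0.085970 = 0.914030

P ≈ 0.9140 ≈ 91.40%


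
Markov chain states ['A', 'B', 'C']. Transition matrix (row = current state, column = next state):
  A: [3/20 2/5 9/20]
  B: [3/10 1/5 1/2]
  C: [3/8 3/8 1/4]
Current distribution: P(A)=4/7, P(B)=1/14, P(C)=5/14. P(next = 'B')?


P(next=B) = Σᵢ P(now=i)×P(i→B)
= 4/7×2/5 + 1/14×1/5 + 5/14×3/8
= 8/35 + 1/70 + 15/112 = 211/560

P = 211/560 ≈ 0.3768


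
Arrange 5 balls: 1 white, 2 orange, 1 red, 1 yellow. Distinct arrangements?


5!/(1!×2!×1!×1!) = 60

60


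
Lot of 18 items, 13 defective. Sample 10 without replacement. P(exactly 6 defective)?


Hypergeometric: C(13,6)×C(5,4)/C(18,10)
= 1716×5/43758 = 10/51

P(X=6) = 10/51 ≈ 19.61%


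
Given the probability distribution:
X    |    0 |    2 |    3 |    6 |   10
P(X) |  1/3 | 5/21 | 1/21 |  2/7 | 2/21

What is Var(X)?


E[X] = 23/7
E[X²] = 445/21
Var(X) = E[X²] - (E[X])² = 445/21 - 529/49 = 1528/147

Var(X) = 1528/147 ≈ 10.3946


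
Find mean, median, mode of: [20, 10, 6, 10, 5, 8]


Sorted: [5, 6, 8, 10, 10, 20]
Mean = 59/6
Median = 9
Freq: {20: 1, 10: 2, 6: 1, 5: 1, 8: 1}
Mode: [10]

Mean=59/6, Median=9, Mode=10


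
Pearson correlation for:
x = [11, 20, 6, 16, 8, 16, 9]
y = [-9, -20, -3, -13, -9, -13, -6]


n=7, Σx=86, Σy=-73, Σxy=-1059, Σx²=1214, Σy²=945
r = (7×(-1059) - 86×(-73))/√((7×1214 - 86²)(7×945 - (-73)²))
= -1135/√(1102×1286) = -1135/√1417172 ≈ -1135/1190.4503 ≈ -0.9534

r ≈ -0.9534


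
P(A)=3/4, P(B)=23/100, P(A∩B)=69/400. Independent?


P(A)×P(B) = 69/400
P(A∩B) = 69/400
Equal ✓ → Independent

Yes, independent


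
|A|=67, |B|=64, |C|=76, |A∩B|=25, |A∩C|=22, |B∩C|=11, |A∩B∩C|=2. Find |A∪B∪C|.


|A∪B∪C| = 67+64+76-25-22-11+2 = 151

|A∪B∪C| = 151


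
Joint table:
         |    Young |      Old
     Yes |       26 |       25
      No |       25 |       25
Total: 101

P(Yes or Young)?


P(Yes∨Young) = P(Yes) + P(Young) - P(Yes∧Young)
= (51 + 51 - 26)/101 = 76/101

P = 76/101 ≈ 75.25%


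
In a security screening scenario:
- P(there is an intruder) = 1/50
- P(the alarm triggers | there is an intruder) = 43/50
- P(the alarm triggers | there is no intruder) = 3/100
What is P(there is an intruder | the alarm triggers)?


Using Bayes' theorem:
P(A|B) = P(B|A)·P(A) / P(B)

P(the alarm triggers) = 43/50 × 1/50 + 3/100 × 49/50
= 43/2500 + 147/5000 = 233/5000

P(there is an intruder|the alarm triggers) = (43/2500) / (233/5000) = 86/233

P(there is an intruder|the alarm triggers) = 86/233 ≈ 36.91%


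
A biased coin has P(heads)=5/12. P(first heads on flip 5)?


Geometric: P(X=5) = (1-p)^(k-1)×p = (7/12)^4×5/12 = 12005/248832

P(X=5) = 12005/248832 ≈ 4.82%


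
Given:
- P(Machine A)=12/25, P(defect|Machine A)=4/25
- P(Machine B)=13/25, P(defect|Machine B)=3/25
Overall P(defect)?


P(B) = Σ P(B|Aᵢ)×P(Aᵢ)
  4/25×12/25 = 48/625
  3/25×13/25 = 39/625
Sum = 87/625

P(defect) = 87/625 ≈ 13.92%


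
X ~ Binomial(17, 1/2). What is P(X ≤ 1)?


P(X ≤ 1) = Σ P(X=i) for i=0..1
P(X=0) = 1/131072
P(X=1) = 17/131072
Sum = 9/65536

P(X ≤ 1) = 9/65536 ≈ 0.01%


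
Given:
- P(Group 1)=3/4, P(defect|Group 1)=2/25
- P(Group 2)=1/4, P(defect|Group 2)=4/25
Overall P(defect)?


P(B) = Σ P(B|Aᵢ)×P(Aᵢ)
  2/25×3/4 = 3/50
  4/25×1/4 = 1/25
Sum = 1/10

P(defect) = 1/10 ≈ 10.00%


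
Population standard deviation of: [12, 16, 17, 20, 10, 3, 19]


Mean = 97/7
  (12-97/7)²=169/49
  (16-97/7)²=225/49
  (17-97/7)²=484/49
  (20-97/7)²=1849/49
  (10-97/7)²=729/49
  (3-97/7)²=5776/49
  (19-97/7)²=1296/49
Σ(x-μ)² = 1504/7
σ² = (1504/7)/7 = 1504/49

σ = √(1504/49) ≈ 5.5402


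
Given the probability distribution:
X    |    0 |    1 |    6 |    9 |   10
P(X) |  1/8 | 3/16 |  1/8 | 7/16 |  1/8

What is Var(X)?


E[X] = 49/8
E[X²] = 421/8
Var(X) = E[X²] - (E[X])² = 421/8 - 2401/64 = 967/64

Var(X) = 967/64 ≈ 15.1094


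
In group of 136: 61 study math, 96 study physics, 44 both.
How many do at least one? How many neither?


|A∪B| = 61+96-44 = 113
Neither = 136-113 = 23

At least one: 113; Neither: 23


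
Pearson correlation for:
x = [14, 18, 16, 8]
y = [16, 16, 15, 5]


n=4, Σx=56, Σy=52, Σxy=792, Σx²=840, Σy²=762
r = (4×792 - 56×52)/√((4×840 - 56²)(4×762 - 52²))
= 256/√(224×344) = 256/√77056 ≈ 256/277.5896 ≈ 0.9222

r ≈ 0.9222


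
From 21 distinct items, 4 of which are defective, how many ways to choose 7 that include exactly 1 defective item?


Choose 1 of the 4 defective items and 6 of the other 17 items:
C(4,1)×C(17,6) = 4×12376 = 49504

49504


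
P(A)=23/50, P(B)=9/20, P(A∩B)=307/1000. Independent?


P(A)×P(B) = 207/1000
P(A∩B) = 307/1000
Not equal → NOT independent

No, not independent


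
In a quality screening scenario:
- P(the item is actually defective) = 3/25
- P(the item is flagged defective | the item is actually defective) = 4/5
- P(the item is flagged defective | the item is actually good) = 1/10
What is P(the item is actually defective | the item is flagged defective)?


Using Bayes' theorem:
P(A|B) = P(B|A)·P(A) / P(B)

P(the item is flagged defective) = 4/5 × 3/25 + 1/10 × 22/25
= 12/125 + 11/125 = 23/125

P(the item is actually defective|the item is flagged defective) = (12/125) / (23/125) = 12/23

P(the item is actually defective|the item is flagged defective) = 12/23 ≈ 52.17%


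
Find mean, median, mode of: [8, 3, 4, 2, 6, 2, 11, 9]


Sorted: [2, 2, 3, 4, 6, 8, 9, 11]
Mean = 45/8
Median = 5
Freq: {8: 1, 3: 1, 4: 1, 2: 2, 6: 1, 11: 1, 9: 1}
Mode: [2]

Mean=45/8, Median=5, Mode=2


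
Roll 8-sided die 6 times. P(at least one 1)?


P(no 1)^6 = (7/8)^6 = 117649/262144
P(≥1) = 1 - 117649/262144 = 144495/262144

P = 144495/262144 ≈ 55.12%


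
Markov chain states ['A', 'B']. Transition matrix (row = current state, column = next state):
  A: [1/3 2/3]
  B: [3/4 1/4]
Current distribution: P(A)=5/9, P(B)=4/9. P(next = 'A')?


P(next=A) = Σᵢ P(now=i)×P(i→A)
= 5/9×1/3 + 4/9×3/4
= 5/27 + 1/3 = 14/27

P = 14/27 ≈ 0.5185


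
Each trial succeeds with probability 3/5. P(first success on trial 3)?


Geometric: P(X=3) = (1-p)^(k-1)×p = (2/5)^2×3/5 = 12/125

P(X=3) = 12/125 ≈ 9.60%


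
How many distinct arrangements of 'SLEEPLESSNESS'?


Letters: 13, freq: {'S': 5, 'L': 2, 'E': 4, 'P': 1, 'N': 1}
13!/(5!×2!×4!×1!×1!) = 6227020800/5760 = 1081080

1081080


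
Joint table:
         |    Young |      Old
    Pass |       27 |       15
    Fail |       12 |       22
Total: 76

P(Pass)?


P(Pass) = (27+15)/76 = 42/76 = 21/38

P(Pass) = 21/38 ≈ 55.26%


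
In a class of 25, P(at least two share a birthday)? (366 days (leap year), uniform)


P(all different) = Π(366-i)/366 for i=0..24
= 0.432316
P(match) = 1 - 0.432316 = 0.567684

P ≈ 0.5677 ≈ 56.77%


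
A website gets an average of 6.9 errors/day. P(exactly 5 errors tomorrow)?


Poisson(λ=6.9): P(X=5) = e^(-λ)×λ^k/k!
= e^(-6.9) × 6.9^5 / 5!
≈ 0.001007785429 × 15640.31349 / 120 ≈ 0.131351

P(X=5) ≈ 0.131351 ≈ 13.14%


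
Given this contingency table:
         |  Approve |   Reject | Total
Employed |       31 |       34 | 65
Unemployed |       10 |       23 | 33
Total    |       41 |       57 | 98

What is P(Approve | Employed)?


P(Approve | Employed) = 31/(31+34) = 31/65

P(Approve|Employed) = 31/65 ≈ 47.69%


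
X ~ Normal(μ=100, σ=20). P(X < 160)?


z = (160-100)/20 = 3.0
P(Z < 3.0) = 0.9987

P(X < 160) ≈ 0.9987


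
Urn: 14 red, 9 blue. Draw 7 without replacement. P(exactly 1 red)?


Hypergeometric: C(14,1)×C(9,6)/C(23,7)
= 14×84/245157 = 392/81719

P(X=1) = 392/81719 ≈ 0.48%


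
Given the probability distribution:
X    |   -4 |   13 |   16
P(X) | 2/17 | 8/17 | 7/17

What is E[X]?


E[X] = Σ x·P(X=x)
= (-4)×(2/17) + (13)×(8/17) + (16)×(7/17)
= 208/17

E[X] = 208/17


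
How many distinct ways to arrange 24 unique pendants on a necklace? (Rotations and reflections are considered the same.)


Free circular arrangements: rotations and reflections both identified.
(n-1)!/2 = 23!/2 = 25852016738884976640000/2 = 12926008369442488320000

12926008369442488320000


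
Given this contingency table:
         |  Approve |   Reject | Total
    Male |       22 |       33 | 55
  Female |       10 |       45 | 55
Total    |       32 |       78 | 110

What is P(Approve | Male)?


P(Approve | Male) = 22/(22+33) = 22/55 = 2/5

P(Approve|Male) = 2/5 ≈ 40.00%


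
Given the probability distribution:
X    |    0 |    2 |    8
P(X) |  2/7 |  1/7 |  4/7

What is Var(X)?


E[X] = 34/7
E[X²] = 260/7
Var(X) = E[X²] - (E[X])² = 260/7 - 1156/49 = 664/49

Var(X) = 664/49 ≈ 13.5510


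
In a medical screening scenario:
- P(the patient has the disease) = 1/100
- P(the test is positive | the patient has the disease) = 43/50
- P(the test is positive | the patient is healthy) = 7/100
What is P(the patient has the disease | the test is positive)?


Using Bayes' theorem:
P(A|B) = P(B|A)·P(A) / P(B)

P(the test is positive) = 43/50 × 1/100 + 7/100 × 99/100
= 43/5000 + 693/10000 = 779/10000

P(the patient has the disease|the test is positive) = (43/5000) / (779/10000) = 86/779

P(the patient has the disease|the test is positive) = 86/779 ≈ 11.04%


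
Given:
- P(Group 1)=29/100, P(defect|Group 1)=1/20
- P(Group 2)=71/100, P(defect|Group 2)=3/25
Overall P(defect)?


P(B) = Σ P(B|Aᵢ)×P(Aᵢ)
  1/20×29/100 = 29/2000
  3/25×71/100 = 213/2500
Sum = 997/10000

P(defect) = 997/10000 ≈ 9.97%


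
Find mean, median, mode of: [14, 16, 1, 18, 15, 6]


Sorted: [1, 6, 14, 15, 16, 18]
Mean = 70/6 = 35/3
Median = 29/2
Freq: {14: 1, 16: 1, 1: 1, 18: 1, 15: 1, 6: 1}
Mode: No mode

Mean=35/3, Median=29/2, Mode=No mode


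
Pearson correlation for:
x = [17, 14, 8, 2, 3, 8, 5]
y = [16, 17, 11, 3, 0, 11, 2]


n=7, Σx=57, Σy=60, Σxy=702, Σx²=651, Σy²=800
r = (7×702 - 57×60)/√((7×651 - 57²)(7×800 - 60²))
= 1494/√(1308×2000) = 1494/√2616000 ≈ 1494/1617.4053 ≈ 0.9237

r ≈ 0.9237


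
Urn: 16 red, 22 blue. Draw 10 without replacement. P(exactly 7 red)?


Hypergeometric: C(16,7)×C(22,3)/C(38,10)
= 11440×1540/472733756 = 400400/10743949

P(X=7) = 400400/10743949 ≈ 3.73%


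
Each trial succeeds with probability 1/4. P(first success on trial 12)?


Geometric: P(X=12) = (1-p)^(k-1)×p = (3/4)^11×1/4 = 177147/16777216

P(X=12) = 177147/16777216 ≈ 1.06%


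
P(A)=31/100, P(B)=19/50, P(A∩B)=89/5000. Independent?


P(A)×P(B) = 589/5000
P(A∩B) = 89/5000
Not equal → NOT independent

No, not independent


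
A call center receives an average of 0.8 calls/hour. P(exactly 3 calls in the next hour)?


Poisson(λ=0.8): P(X=3) = e^(-λ)×λ^k/k!
= e^(-0.8) × 0.8^3 / 3!
≈ 0.4493289641 × 0.512 / 6 ≈ 0.038343

P(X=3) ≈ 0.038343 ≈ 3.83%


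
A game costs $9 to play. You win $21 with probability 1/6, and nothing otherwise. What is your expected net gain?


E[gain] = (21-9)×1/6 + (-9)×5/6
= 2 - 15/2 = -11/2

Expected net gain = $-11/2 ≈ $-5.50


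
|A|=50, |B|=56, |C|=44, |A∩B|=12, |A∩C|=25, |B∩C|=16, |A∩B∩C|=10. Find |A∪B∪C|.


|A∪B∪C| = 50+56+44-12-25-16+10 = 107

|A∪B∪C| = 107


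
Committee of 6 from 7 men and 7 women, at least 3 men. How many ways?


Count by #men:
  3M,3W: C(7,3)×C(7,3)=1225
  4M,2W: C(7,4)×C(7,2)=735
  5M,1W: C(7,5)×C(7,1)=147
  6M,0W: C(7,6)×C(7,0)=7
Total = 2114

2114


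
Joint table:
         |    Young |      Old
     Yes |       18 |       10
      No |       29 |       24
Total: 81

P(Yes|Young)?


P(Yes|Young) = 18/(18+29) = 18/47

P = 18/47 ≈ 38.30%


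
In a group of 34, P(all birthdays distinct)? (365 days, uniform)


P(all different) = Π(365-i)/365 for i=0..33
= (365/365)×(364/365)×...×(332/365)
= 0.204683

P ≈ 0.2047 ≈ 20.47%


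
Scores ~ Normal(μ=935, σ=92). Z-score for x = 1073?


z = (x - μ)/σ = (1073 - 935)/92 = 1.5

z = 1.5


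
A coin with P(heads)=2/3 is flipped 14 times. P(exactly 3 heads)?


Binomial: P(X=3) = C(14,3)×p^3×(1-p)^11
= 364 × 8/27 × 1/177147 = 2912/4782969

P(X=3) = 2912/4782969 ≈ 0.06%


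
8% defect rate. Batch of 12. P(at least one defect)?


P(all good) = (23/25)^12 = 21914624432020321/59604644775390625
P(≥1 defect) = 37690020343370304/59604644775390625

P = 37690020343370304/59604644775390625 ≈ 63.23%


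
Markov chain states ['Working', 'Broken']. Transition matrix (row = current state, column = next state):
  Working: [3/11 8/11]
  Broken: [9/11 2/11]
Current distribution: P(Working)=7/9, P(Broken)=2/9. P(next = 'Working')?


P(next=Working) = Σᵢ P(now=i)×P(i→Working)
= 7/9×3/11 + 2/9×9/11
= 7/33 + 2/11 = 13/33

P = 13/33 ≈ 0.3939


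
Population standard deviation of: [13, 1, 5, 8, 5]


Mean = 32/5
  (13-32/5)²=1089/25
  (1-32/5)²=729/25
  (5-32/5)²=49/25
  (8-32/5)²=64/25
  (5-32/5)²=49/25
Σ(x-μ)² = 396/5
σ² = (396/5)/5 = 396/25

σ = √(396/25) ≈ 3.9799


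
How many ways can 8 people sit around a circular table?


Circular arrangements of 8 distinct objects: fix one position to break rotational symmetry.
(n-1)! = 7! = 5040

5040


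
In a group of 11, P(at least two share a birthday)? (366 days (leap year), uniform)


P(all different) = Π(366-i)/366 for i=0..10
= 0.859219
P(match) = 1 - 0.859219 = 0.140781

P ≈ 0.1408 ≈ 14.08%


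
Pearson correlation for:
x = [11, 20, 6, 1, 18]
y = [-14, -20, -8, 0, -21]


n=5, Σx=56, Σy=-63, Σxy=-980, Σx²=882, Σy²=1101
r = (5×(-980) - 56×(-63))/√((5×882 - 56²)(5×1101 - (-63)²))
= -1372/√(1274×1536) = -1372/√1956864 ≈ -1372/1398.8796 ≈ -0.9808

r ≈ -0.9808


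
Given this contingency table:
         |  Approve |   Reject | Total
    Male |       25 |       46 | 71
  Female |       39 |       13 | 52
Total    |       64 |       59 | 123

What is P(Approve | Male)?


P(Approve | Male) = 25/(25+46) = 25/71

P(Approve|Male) = 25/71 ≈ 35.21%


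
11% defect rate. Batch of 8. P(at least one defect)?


P(all good) = (89/100)^8 = 3936588805702081/10000000000000000
P(≥1 defect) = 6063411194297919/10000000000000000

P = 6063411194297919/10000000000000000 ≈ 60.63%


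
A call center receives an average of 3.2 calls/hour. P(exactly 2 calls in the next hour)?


Poisson(λ=3.2): P(X=2) = e^(-λ)×λ^k/k!
= e^(-3.2) × 3.2^2 / 2!
≈ 0.04076220398 × 10.24 / 2 ≈ 0.208702

P(X=2) ≈ 0.208702 ≈ 20.87%


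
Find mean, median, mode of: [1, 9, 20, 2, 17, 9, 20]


Sorted: [1, 2, 9, 9, 17, 20, 20]
Mean = 78/7
Median = 9
Freq: {1: 1, 9: 2, 20: 2, 2: 1, 17: 1}
Mode: [9, 20]

Mean=78/7, Median=9, Mode=[9, 20]


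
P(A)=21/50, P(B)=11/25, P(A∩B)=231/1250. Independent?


P(A)×P(B) = 231/1250
P(A∩B) = 231/1250
Equal ✓ → Independent

Yes, independent


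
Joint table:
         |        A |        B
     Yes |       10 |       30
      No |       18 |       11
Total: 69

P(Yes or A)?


P(Yes∨A) = P(Yes) + P(A) - P(Yes∧A)
= (40 + 28 - 10)/69 = 58/69

P = 58/69 ≈ 84.06%


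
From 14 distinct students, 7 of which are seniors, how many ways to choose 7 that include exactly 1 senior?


Choose 1 of the 7 seniors and 6 of the other 7 students:
C(7,1)×C(7,6) = 7×7 = 49

49


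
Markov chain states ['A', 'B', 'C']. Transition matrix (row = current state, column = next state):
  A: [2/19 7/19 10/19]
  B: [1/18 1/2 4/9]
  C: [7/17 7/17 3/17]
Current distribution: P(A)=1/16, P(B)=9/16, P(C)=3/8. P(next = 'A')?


P(next=A) = Σᵢ P(now=i)×P(i→A)
= 1/16×2/19 + 9/16×1/18 + 3/8×7/17
= 1/152 + 1/32 + 21/136 = 1987/10336

P = 1987/10336 ≈ 0.1922


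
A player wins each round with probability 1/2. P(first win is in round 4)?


Geometric: P(X=4) = (1-p)^(k-1)×p = (1/2)^3×1/2 = 1/16

P(X=4) = 1/16 ≈ 6.25%


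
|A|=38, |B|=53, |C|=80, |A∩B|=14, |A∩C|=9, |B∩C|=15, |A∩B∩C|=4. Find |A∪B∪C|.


|A∪B∪C| = 38+53+80-14-9-15+4 = 137

|A∪B∪C| = 137


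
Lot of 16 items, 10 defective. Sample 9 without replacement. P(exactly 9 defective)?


Hypergeometric: C(10,9)×C(6,0)/C(16,9)
= 10×1/11440 = 1/1144

P(X=9) = 1/1144 ≈ 0.09%


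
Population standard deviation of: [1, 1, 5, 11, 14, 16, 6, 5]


Mean = 59/8
  (1-59/8)²=2601/64
  (1-59/8)²=2601/64
  (5-59/8)²=361/64
  (11-59/8)²=841/64
  (14-59/8)²=2809/64
  (16-59/8)²=4761/64
  (6-59/8)²=121/64
  (5-59/8)²=361/64
Σ(x-μ)² = 1807/8
σ² = (1807/8)/8 = 1807/64

σ = √(1807/64) ≈ 5.3136


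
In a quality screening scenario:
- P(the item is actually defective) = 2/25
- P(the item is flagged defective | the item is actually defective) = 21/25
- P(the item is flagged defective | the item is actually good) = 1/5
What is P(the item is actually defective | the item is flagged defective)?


Using Bayes' theorem:
P(A|B) = P(B|A)·P(A) / P(B)

P(the item is flagged defective) = 21/25 × 2/25 + 1/5 × 23/25
= 42/625 + 23/125 = 157/625

P(the item is actually defective|the item is flagged defective) = (42/625) / (157/625) = 42/157

P(the item is actually defective|the item is flagged defective) = 42/157 ≈ 26.75%


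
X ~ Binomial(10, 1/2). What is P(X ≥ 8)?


P(X ≥ 8) = Σ P(X=i) for i=8..10
P(X=8) = 45/1024
P(X=9) = 5/512
P(X=10) = 1/1024
Sum = 7/128

P(X ≥ 8) = 7/128 ≈ 5.47%


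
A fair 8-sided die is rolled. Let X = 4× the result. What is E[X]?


E[die] = (1+8)/2 = 9/2
E[X] = 4 × 9/2 = 18

E[X] = 18


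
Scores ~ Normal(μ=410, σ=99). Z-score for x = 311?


z = (x - μ)/σ = (311 - 410)/99 = -1.0

z = -1.0


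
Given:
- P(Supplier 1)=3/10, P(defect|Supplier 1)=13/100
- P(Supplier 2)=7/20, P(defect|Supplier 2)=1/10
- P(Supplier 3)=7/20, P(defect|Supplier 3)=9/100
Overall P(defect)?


P(B) = Σ P(B|Aᵢ)×P(Aᵢ)
  13/100×3/10 = 39/1000
  1/10×7/20 = 7/200
  9/100×7/20 = 63/2000
Sum = 211/2000

P(defect) = 211/2000 ≈ 10.55%


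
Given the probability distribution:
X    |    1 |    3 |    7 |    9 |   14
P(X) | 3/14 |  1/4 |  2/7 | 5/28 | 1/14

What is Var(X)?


E[X] = 39/7
E[X²] = 629/14
Var(X) = E[X²] - (E[X])² = 629/14 - 1521/49 = 1361/98

Var(X) = 1361/98 ≈ 13.8878


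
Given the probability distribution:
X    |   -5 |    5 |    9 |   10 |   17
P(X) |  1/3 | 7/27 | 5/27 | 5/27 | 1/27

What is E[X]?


E[X] = Σ x·P(X=x)
= (-5)×(1/3) + (5)×(7/27) + (9)×(5/27) + (10)×(5/27) + (17)×(1/27)
= 34/9

E[X] = 34/9


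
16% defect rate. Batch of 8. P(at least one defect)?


P(all good) = (21/25)^8 = 37822859361/152587890625
P(≥1 defect) = 114765031264/152587890625

P = 114765031264/152587890625 ≈ 75.21%


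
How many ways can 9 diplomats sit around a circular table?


Circular arrangements of 9 distinct objects: fix one position to break rotational symmetry.
(n-1)! = 8! = 40320

40320


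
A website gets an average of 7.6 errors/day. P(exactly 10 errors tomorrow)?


Poisson(λ=7.6): P(X=10) = e^(-λ)×λ^k/k!
= e^(-7.6) × 7.6^10 / 10!
≈ 0.0005004514334 × 642888893.234 / 3628800 ≈ 0.088661

P(X=10) ≈ 0.088661 ≈ 8.87%


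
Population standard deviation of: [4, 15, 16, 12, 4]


Mean = 51/5
  (4-51/5)²=961/25
  (15-51/5)²=576/25
  (16-51/5)²=841/25
  (12-51/5)²=81/25
  (4-51/5)²=961/25
Σ(x-μ)² = 684/5
σ² = (684/5)/5 = 684/25

σ = √(684/25) ≈ 5.2307


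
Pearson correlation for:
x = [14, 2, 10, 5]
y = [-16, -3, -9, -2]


n=4, Σx=31, Σy=-30, Σxy=-330, Σx²=325, Σy²=350
r = (4×(-330) - 31×(-30))/√((4×325 - 31²)(4×350 - (-30)²))
= -390/√(339×500) = -390/√169500 ≈ -390/411.7038 ≈ -0.9473

r ≈ -0.9473


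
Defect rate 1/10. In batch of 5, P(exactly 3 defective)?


Binomial: P(X=3) = C(5,3)×p^3×(1-p)^2
= 10 × 1/1000 × 81/100 = 81/10000

P(X=3) = 81/10000 ≈ 0.81%


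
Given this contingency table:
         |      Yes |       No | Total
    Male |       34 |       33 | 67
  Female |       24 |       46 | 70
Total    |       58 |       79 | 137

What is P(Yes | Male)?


P(Yes | Male) = 34/(34+33) = 34/67

P(Yes|Male) = 34/67 ≈ 50.75%


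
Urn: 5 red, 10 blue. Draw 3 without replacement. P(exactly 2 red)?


Hypergeometric: C(5,2)×C(10,1)/C(15,3)
= 10×10/455 = 20/91

P(X=2) = 20/91 ≈ 21.98%


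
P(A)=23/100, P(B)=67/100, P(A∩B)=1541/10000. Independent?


P(A)×P(B) = 1541/10000
P(A∩B) = 1541/10000
Equal ✓ → Independent

Yes, independent


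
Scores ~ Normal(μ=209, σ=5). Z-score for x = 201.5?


z = (x - μ)/σ = (201.5 - 209)/5 = -1.5

z = -1.5


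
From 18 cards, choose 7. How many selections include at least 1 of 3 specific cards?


Complement: C(18,7) - C(15,7) = 31824 - 6435 = 25389

25389


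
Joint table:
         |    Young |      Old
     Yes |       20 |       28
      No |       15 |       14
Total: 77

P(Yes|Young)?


P(Yes|Young) = 20/(20+15) = 20/35 = 4/7

P = 4/7 ≈ 57.14%


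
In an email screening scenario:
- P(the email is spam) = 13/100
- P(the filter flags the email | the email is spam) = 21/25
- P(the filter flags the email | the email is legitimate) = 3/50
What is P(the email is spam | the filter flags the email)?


Using Bayes' theorem:
P(A|B) = P(B|A)·P(A) / P(B)

P(the filter flags the email) = 21/25 × 13/100 + 3/50 × 87/100
= 273/2500 + 261/5000 = 807/5000

P(the email is spam|the filter flags the email) = (273/2500) / (807/5000) = 182/269

P(the email is spam|the filter flags the email) = 182/269 ≈ 67.66%


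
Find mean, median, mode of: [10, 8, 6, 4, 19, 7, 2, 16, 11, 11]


Sorted: [2, 4, 6, 7, 8, 10, 11, 11, 16, 19]
Mean = 94/10 = 47/5
Median = 9
Freq: {10: 1, 8: 1, 6: 1, 4: 1, 19: 1, 7: 1, 2: 1, 16: 1, 11: 2}
Mode: [11]

Mean=47/5, Median=9, Mode=11


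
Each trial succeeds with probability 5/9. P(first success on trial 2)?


Geometric: P(X=2) = (1-p)^(k-1)×p = (4/9)^1×5/9 = 20/81

P(X=2) = 20/81 ≈ 24.69%


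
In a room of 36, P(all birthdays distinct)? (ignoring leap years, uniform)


P(all different) = Π(365-i)/365 for i=0..35
= (365/365)×(364/365)×...×(330/365)
= 0.167818

P ≈ 0.1678 ≈ 16.78%


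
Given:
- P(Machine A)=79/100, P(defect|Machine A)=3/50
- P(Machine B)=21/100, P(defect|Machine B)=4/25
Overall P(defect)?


P(B) = Σ P(B|Aᵢ)×P(Aᵢ)
  3/50×79/100 = 237/5000
  4/25×21/100 = 21/625
Sum = 81/1000

P(defect) = 81/1000 ≈ 8.10%


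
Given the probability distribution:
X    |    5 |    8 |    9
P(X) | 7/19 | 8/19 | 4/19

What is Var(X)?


E[X] = 135/19
E[X²] = 1011/19
Var(X) = E[X²] - (E[X])² = 1011/19 - 18225/361 = 984/361

Var(X) = 984/361 ≈ 2.7258


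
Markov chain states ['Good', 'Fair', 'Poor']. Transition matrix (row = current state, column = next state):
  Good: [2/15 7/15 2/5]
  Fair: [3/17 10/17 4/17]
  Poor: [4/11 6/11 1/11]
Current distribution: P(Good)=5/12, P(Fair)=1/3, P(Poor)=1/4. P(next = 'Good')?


P(next=Good) = Σᵢ P(now=i)×P(i→Good)
= 5/12×2/15 + 1/3×3/17 + 1/4×4/11
= 1/18 + 1/17 + 1/11 = 691/3366

P = 691/3366 ≈ 0.2053


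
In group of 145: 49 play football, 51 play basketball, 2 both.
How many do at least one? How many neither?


|A∪B| = 49+51-2 = 98
Neither = 145-98 = 47

At least one: 98; Neither: 47


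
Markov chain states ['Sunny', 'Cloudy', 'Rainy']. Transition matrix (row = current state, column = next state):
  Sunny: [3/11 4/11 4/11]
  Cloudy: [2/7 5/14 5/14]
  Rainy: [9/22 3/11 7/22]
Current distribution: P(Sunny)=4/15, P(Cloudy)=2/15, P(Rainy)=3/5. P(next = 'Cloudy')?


P(next=Cloudy) = Σᵢ P(now=i)×P(i→Cloudy)
= 4/15×4/11 + 2/15×5/14 + 3/5×3/11
= 16/165 + 1/21 + 9/55 = 356/1155

P = 356/1155 ≈ 0.3082


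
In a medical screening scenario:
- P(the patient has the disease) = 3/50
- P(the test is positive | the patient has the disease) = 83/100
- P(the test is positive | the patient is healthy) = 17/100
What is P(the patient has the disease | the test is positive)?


Using Bayes' theorem:
P(A|B) = P(B|A)·P(A) / P(B)

P(the test is positive) = 83/100 × 3/50 + 17/100 × 47/50
= 249/5000 + 799/5000 = 131/625

P(the patient has the disease|the test is positive) = (249/5000) / (131/625) = 249/1048

P(the patient has the disease|the test is positive) = 249/1048 ≈ 23.76%


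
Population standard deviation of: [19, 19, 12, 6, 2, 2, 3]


Mean = 63/7 = 9
  (19-9)²=100
  (19-9)²=100
  (12-9)²=9
  (6-9)²=9
  (2-9)²=49
  (2-9)²=49
  (3-9)²=36
Σ(x-μ)² = 352
σ² = 352/7

σ = √(352/7) ≈ 7.0912


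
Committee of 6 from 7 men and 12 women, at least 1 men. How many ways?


Count by #men:
  1M,5W: C(7,1)×C(12,5)=5544
  2M,4W: C(7,2)×C(12,4)=10395
  3M,3W: C(7,3)×C(12,3)=7700
  4M,2W: C(7,4)×C(12,2)=2310
  5M,1W: C(7,5)×C(12,1)=252
  6M,0W: C(7,6)×C(12,0)=7
Total = 26208

26208


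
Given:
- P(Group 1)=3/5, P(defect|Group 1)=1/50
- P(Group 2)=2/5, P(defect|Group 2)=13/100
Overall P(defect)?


P(B) = Σ P(B|Aᵢ)×P(Aᵢ)
  1/50×3/5 = 3/250
  13/100×2/5 = 13/250
Sum = 8/125

P(defect) = 8/125 ≈ 6.40%


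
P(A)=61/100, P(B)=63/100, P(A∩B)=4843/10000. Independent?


P(A)×P(B) = 3843/10000
P(A∩B) = 4843/10000
Not equal → NOT independent

No, not independent


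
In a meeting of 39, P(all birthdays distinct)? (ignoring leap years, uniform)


P(all different) = Π(365-i)/365 for i=0..38
= (365/365)×(364/365)×...×(327/365)
= 0.121780

P ≈ 0.1218 ≈ 12.18%


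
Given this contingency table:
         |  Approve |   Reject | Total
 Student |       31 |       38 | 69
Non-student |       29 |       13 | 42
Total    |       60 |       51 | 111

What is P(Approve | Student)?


P(Approve | Student) = 31/(31+38) = 31/69

P(Approve|Student) = 31/69 ≈ 44.93%


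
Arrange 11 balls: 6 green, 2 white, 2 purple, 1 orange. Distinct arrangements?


11!/(6!×2!×2!×1!) = 13860

13860


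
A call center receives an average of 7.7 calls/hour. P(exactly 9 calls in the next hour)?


Poisson(λ=7.7): P(X=9) = e^(-λ)×λ^k/k!
= e^(-7.7) × 7.7^9 / 9!
≈ 0.0004528271829 × 95151694.4492 / 362880 ≈ 0.118737

P(X=9) ≈ 0.118737 ≈ 11.87%


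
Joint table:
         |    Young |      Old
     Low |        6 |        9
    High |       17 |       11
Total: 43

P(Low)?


P(Low) = (6+9)/43 = 15/43

P(Low) = 15/43 ≈ 34.88%


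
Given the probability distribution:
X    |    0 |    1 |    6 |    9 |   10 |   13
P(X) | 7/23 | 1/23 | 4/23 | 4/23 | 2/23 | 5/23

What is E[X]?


E[X] = Σ x·P(X=x)
= (0)×(7/23) + (1)×(1/23) + (6)×(4/23) + (9)×(4/23) + (10)×(2/23) + (13)×(5/23)
= 146/23

E[X] = 146/23


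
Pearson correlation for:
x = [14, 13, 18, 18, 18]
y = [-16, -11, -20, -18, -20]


n=5, Σx=81, Σy=-85, Σxy=-1411, Σx²=1337, Σy²=1501
r = (5×(-1411) - 81×(-85))/√((5×1337 - 81²)(5×1501 - (-85)²))
= -170/√(124×280) = -170/√34720 ≈ -170/186.3330 ≈ -0.9123

r ≈ -0.9123


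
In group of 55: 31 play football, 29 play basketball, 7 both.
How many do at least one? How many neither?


|A∪B| = 31+29-7 = 53
Neither = 55-53 = 2

At least one: 53; Neither: 2


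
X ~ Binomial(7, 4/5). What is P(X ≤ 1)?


P(X ≤ 1) = Σ P(X=i) for i=0..1
P(X=0) = 1/78125
P(X=1) = 28/78125
Sum = 29/78125

P(X ≤ 1) = 29/78125 ≈ 0.04%


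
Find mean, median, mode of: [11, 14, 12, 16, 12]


Sorted: [11, 12, 12, 14, 16]
Mean = 65/5 = 13
Median = 12
Freq: {11: 1, 14: 1, 12: 2, 16: 1}
Mode: [12]

Mean=13, Median=12, Mode=12


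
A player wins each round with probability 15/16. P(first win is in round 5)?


Geometric: P(X=5) = (1-p)^(k-1)×p = (1/16)^4×15/16 = 15/1048576

P(X=5) = 15/1048576 ≈ 0.00%


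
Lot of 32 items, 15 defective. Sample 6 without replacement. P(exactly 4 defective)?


Hypergeometric: C(15,4)×C(17,2)/C(32,6)
= 1365×136/906192 = 1105/5394

P(X=4) = 1105/5394 ≈ 20.49%


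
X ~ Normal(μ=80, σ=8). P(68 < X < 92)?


z₁=(68-80)/8=-1.5, z₂=(92-80)/8=1.5
P = Φ(1.5) - Φ(-1.5) = 0.933193 - 0.066807 = 0.866386 ≈ 0.8664

P(68 < X < 92) ≈ 0.8664


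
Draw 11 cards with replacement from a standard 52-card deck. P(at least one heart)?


P(not a heart) = 39/52 = 3/4
P(none in 11 draws) = (3/4)^11 = 177147/4194304
P(≥1 heart) = 1 - 177147/4194304 = 4017157/4194304

P = 4017157/4194304 ≈ 95.78%


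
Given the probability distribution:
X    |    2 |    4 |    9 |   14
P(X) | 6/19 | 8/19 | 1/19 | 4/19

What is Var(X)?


E[X] = 109/19
E[X²] = 1017/19
Var(X) = E[X²] - (E[X])² = 1017/19 - 11881/361 = 7442/361

Var(X) = 7442/361 ≈ 20.6150


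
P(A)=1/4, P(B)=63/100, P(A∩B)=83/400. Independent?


P(A)×P(B) = 63/400
P(A∩B) = 83/400
Not equal → NOT independent

No, not independent


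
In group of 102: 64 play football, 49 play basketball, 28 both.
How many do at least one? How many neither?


|A∪B| = 64+49-28 = 85
Neither = 102-85 = 17

At least one: 85; Neither: 17


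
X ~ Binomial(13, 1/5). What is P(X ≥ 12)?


P(X ≥ 12) = Σ P(X=i) for i=12..13
P(X=12) = 52/1220703125
P(X=13) = 1/1220703125
Sum = 53/1220703125

P(X ≥ 12) = 53/1220703125 ≈ 0.00%


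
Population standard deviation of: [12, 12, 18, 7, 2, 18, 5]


Mean = 74/7
  (12-74/7)²=100/49
  (12-74/7)²=100/49
  (18-74/7)²=2704/49
  (7-74/7)²=625/49
  (2-74/7)²=3600/49
  (18-74/7)²=2704/49
  (5-74/7)²=1521/49
Σ(x-μ)² = 1622/7
σ² = (1622/7)/7 = 1622/49

σ = √(1622/49) ≈ 5.7534


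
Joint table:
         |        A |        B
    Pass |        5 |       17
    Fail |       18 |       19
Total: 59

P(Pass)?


P(Pass) = (5+17)/59 = 22/59

P(Pass) = 22/59 ≈ 37.29%


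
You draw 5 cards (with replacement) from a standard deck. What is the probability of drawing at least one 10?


P(not a 10) = 48/52 = 12/13
P(none in 5 draws) = (12/13)^5 = 248832/371293
P(≥1 10) = 1 - 248832/371293 = 122461/371293

P = 122461/371293 ≈ 32.98%


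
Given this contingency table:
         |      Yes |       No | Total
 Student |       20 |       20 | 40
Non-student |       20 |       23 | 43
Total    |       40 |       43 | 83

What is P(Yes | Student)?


P(Yes | Student) = 20/(20+20) = 20/40 = 1/2

P(Yes|Student) = 1/2 ≈ 50.00%


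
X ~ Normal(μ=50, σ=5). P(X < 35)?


z = (35-50)/5 = -3.0
P(Z < -3.0) = 0.0013

P(X < 35) ≈ 0.0013


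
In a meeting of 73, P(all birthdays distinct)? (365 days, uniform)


P(all different) = Π(365-i)/365 for i=0..72
= (365/365)×(364/365)×...×(293/365)
= 0.000439

P ≈ 0.0004 ≈ 0.04%


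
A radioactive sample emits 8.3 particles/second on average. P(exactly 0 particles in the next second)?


Poisson(λ=8.3): P(X=0) = e^(-λ)×λ^k/k!
= e^(-8.3) × 8.3^0 / 0!
≈ 0.0002485168271 × 1 / 1 ≈ 0.000249

P(X=0) ≈ 0.000249 ≈ 0.02%


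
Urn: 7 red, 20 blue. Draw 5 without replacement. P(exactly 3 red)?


Hypergeometric: C(7,3)×C(20,2)/C(27,5)
= 35×190/80730 = 665/8073

P(X=3) = 665/8073 ≈ 8.24%


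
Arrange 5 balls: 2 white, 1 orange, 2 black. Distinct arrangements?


5!/(2!×1!×2!) = 30

30


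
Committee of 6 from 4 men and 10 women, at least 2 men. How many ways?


Count by #men:
  2M,4W: C(4,2)×C(10,4)=1260
  3M,3W: C(4,3)×C(10,3)=480
  4M,2W: C(4,4)×C(10,2)=45
Total = 1785

1785


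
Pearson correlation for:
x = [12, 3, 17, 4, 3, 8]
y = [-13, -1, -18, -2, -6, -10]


n=6, Σx=47, Σy=-50, Σxy=-571, Σx²=531, Σy²=634
r = (6×(-571) - 47×(-50))/√((6×531 - 47²)(6×634 - (-50)²))
= -1076/√(977×1304) = -1076/√1274008 ≈ -1076/1128.7196 ≈ -0.9533

r ≈ -0.9533


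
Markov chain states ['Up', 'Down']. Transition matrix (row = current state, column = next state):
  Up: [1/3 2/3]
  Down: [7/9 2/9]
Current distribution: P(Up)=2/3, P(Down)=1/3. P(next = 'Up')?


P(next=Up) = Σᵢ P(now=i)×P(i→Up)
= 2/3×1/3 + 1/3×7/9
= 2/9 + 7/27 = 13/27

P = 13/27 ≈ 0.4815


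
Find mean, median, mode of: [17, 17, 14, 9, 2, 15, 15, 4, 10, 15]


Sorted: [2, 4, 9, 10, 14, 15, 15, 15, 17, 17]
Mean = 118/10 = 59/5
Median = 29/2
Freq: {17: 2, 14: 1, 9: 1, 2: 1, 15: 3, 4: 1, 10: 1}
Mode: [15]

Mean=59/5, Median=29/2, Mode=15


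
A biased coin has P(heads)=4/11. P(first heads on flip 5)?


Geometric: P(X=5) = (1-p)^(k-1)×p = (7/11)^4×4/11 = 9604/161051

P(X=5) = 9604/161051 ≈ 5.96%


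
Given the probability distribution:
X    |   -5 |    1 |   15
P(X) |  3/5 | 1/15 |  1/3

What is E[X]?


E[X] = Σ x·P(X=x)
= (-5)×(3/5) + (1)×(1/15) + (15)×(1/3)
= 31/15

E[X] = 31/15


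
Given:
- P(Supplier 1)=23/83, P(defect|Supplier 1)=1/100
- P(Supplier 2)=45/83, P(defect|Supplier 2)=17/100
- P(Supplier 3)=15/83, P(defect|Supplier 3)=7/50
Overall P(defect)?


P(B) = Σ P(B|Aᵢ)×P(Aᵢ)
  1/100×23/83 = 23/8300
  17/100×45/83 = 153/1660
  7/50×15/83 = 21/830
Sum = 499/4150

P(defect) = 499/4150 ≈ 12.02%


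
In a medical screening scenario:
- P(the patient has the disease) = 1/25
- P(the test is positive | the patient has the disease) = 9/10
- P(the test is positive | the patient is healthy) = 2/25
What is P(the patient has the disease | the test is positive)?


Using Bayes' theorem:
P(A|B) = P(B|A)·P(A) / P(B)

P(the test is positive) = 9/10 × 1/25 + 2/25 × 24/25
= 9/250 + 48/625 = 141/1250

P(the patient has the disease|the test is positive) = (9/250) / (141/1250) = 15/47

P(the patient has the disease|the test is positive) = 15/47 ≈ 31.91%


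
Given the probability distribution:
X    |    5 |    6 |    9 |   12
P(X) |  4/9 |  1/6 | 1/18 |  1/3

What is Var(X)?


E[X] = 139/18
E[X²] = 1253/18
Var(X) = E[X²] - (E[X])² = 1253/18 - 19321/324 = 3233/324

Var(X) = 3233/324 ≈ 9.9784


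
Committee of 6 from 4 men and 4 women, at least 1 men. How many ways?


Count by #men:
  2M,4W: C(4,2)×C(4,4)=6
  3M,3W: C(4,3)×C(4,3)=16
  4M,2W: C(4,4)×C(4,2)=6
Total = 28

28


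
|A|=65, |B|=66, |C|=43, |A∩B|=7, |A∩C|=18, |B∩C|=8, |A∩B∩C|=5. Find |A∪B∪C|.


|A∪B∪C| = 65+66+43-7-18-8+5 = 146

|A∪B∪C| = 146


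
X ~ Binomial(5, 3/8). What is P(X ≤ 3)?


P(X ≤ 3) = Σ P(X=i) for i=0..3
P(X=0) = 3125/32768
P(X=1) = 9375/32768
P(X=2) = 5625/16384
P(X=3) = 3375/16384
Sum = 7625/8192

P(X ≤ 3) = 7625/8192 ≈ 93.08%


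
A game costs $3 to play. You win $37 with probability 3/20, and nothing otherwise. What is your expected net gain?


E[gain] = (37-3)×3/20 + (-3)×17/20
= 51/10 - 51/20 = 51/20

Expected net gain = $51/20 ≈ $2.55


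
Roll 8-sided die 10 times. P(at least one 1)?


P(no 1)^10 = (7/8)^10 = 282475249/1073741824
P(≥1) = 1 - 282475249/1073741824 = 791266575/1073741824

P = 791266575/1073741824 ≈ 73.69%


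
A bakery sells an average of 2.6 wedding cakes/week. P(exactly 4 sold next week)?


Poisson(λ=2.6): P(X=4) = e^(-λ)×λ^k/k!
= e^(-2.6) × 2.6^4 / 4!
≈ 0.07427357821 × 45.6976 / 24 ≈ 0.141422

P(X=4) ≈ 0.141422 ≈ 14.14%


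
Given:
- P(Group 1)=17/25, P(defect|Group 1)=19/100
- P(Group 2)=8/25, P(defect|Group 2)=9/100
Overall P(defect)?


P(B) = Σ P(B|Aᵢ)×P(Aᵢ)
  19/100×17/25 = 323/2500
  9/100×8/25 = 18/625
Sum = 79/500

P(defect) = 79/500 ≈ 15.80%


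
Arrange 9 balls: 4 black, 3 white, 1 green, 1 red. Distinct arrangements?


9!/(4!×3!×1!×1!) = 2520

2520


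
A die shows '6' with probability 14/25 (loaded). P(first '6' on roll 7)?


Geometric: P(X=7) = (1-p)^(k-1)×p = (11/25)^6×14/25 = 24801854/6103515625

P(X=7) = 24801854/6103515625 ≈ 0.41%


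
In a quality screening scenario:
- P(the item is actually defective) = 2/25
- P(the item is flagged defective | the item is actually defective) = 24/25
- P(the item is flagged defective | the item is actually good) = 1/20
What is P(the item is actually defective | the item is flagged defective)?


Using Bayes' theorem:
P(A|B) = P(B|A)·P(A) / P(B)

P(the item is flagged defective) = 24/25 × 2/25 + 1/20 × 23/25
= 48/625 + 23/500 = 307/2500

P(the item is actually defective|the item is flagged defective) = (48/625) / (307/2500) = 192/307

P(the item is actually defective|the item is flagged defective) = 192/307 ≈ 62.54%


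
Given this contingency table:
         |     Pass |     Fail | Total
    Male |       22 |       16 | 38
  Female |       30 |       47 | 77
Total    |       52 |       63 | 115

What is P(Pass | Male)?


P(Pass | Male) = 22/(22+16) = 22/38 = 11/19

P(Pass|Male) = 11/19 ≈ 57.89%


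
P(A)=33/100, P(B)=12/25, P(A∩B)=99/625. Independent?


P(A)×P(B) = 99/625
P(A∩B) = 99/625
Equal ✓ → Independent

Yes, independent


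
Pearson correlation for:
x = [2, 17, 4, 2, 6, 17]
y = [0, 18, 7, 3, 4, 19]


n=6, Σx=48, Σy=51, Σxy=687, Σx²=638, Σy²=759
r = (6×687 - 48×51)/√((6×638 - 48²)(6×759 - 51²))
= 1674/√(1524×1953) = 1674/√2976372 ≈ 1674/1725.2165 ≈ 0.9703

r ≈ 0.9703


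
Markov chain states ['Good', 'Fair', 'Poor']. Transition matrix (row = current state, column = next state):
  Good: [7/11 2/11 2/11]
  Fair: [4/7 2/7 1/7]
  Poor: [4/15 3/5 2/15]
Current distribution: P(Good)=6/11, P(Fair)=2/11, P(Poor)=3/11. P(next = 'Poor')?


P(next=Poor) = Σᵢ P(now=i)×P(i→Poor)
= 6/11×2/11 + 2/11×1/7 + 3/11×2/15
= 12/121 + 2/77 + 2/55 = 684/4235

P = 684/4235 ≈ 0.1615
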